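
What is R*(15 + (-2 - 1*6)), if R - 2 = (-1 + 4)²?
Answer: 77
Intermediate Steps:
R = 11 (R = 2 + (-1 + 4)² = 2 + 3² = 2 + 9 = 11)
R*(15 + (-2 - 1*6)) = 11*(15 + (-2 - 1*6)) = 11*(15 + (-2 - 6)) = 11*(15 - 8) = 11*7 = 77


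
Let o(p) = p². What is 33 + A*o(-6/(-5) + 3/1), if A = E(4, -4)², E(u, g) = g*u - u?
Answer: 7089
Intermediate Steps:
E(u, g) = -u + g*u
A = 400 (A = (4*(-1 - 4))² = (4*(-5))² = (-20)² = 400)
33 + A*o(-6/(-5) + 3/1) = 33 + 400*(-6/(-5) + 3/1)² = 33 + 400*(-6*(-⅕) + 3*1)² = 33 + 400*(6/5 + 3)² = 33 + 400*(21/5)² = 33 + 400*(441/25) = 33 + 7056 = 7089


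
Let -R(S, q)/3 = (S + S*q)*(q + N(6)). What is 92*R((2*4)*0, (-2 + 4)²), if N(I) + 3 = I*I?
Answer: 0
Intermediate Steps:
N(I) = -3 + I² (N(I) = -3 + I*I = -3 + I²)
R(S, q) = -3*(33 + q)*(S + S*q) (R(S, q) = -3*(S + S*q)*(q + (-3 + 6²)) = -3*(S + S*q)*(q + (-3 + 36)) = -3*(S + S*q)*(q + 33) = -3*(S + S*q)*(33 + q) = -3*(33 + q)*(S + S*q))
92*R((2*4)*0, (-2 + 4)²) = 92*(-3*(2*4)*0*(33 + ((-2 + 4)²)² + 34*(-2 + 4)²)) = 92*(-3*8*0*(33 + (2²)² + 34*2²)) = 92*(-3*0*(33 + 4² + 34*4)) = 92*(-3*0*(33 + 16 + 136)) = 92*(-3*0*185) = 92*0 = 0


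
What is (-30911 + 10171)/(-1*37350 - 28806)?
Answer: 5185/16539 ≈ 0.31350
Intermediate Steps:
(-30911 + 10171)/(-1*37350 - 28806) = -20740/(-37350 - 28806) = -20740/(-66156) = -20740*(-1/66156) = 5185/16539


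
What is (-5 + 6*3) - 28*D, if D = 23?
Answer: -631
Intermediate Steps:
(-5 + 6*3) - 28*D = (-5 + 6*3) - 28*23 = (-5 + 18) - 644 = 13 - 644 = -631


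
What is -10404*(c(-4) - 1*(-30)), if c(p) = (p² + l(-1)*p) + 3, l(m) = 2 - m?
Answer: -384948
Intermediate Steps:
c(p) = 3 + p² + 3*p (c(p) = (p² + (2 - 1*(-1))*p) + 3 = (p² + (2 + 1)*p) + 3 = (p² + 3*p) + 3 = 3 + p² + 3*p)
-10404*(c(-4) - 1*(-30)) = -10404*((3 + (-4)² + 3*(-4)) - 1*(-30)) = -10404*((3 + 16 - 12) + 30) = -10404*(7 + 30) = -10404*37 = -384948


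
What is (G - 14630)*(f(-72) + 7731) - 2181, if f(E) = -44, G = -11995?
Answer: -204668556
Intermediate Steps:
(G - 14630)*(f(-72) + 7731) - 2181 = (-11995 - 14630)*(-44 + 7731) - 2181 = -26625*7687 - 2181 = -204666375 - 2181 = -204668556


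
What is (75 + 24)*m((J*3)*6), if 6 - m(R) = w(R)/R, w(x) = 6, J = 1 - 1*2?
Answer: 627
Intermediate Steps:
J = -1 (J = 1 - 2 = -1)
m(R) = 6 - 6/R
(75 + 24)*m((J*3)*6) = (75 + 24)*(6 - 6/(-1*3*6)) = 99*(6 - 6/((-3*6))) = 99*(6 - 6/(-18)) = 99*(6 - 6*(-1/18)) = 99*(6 + 1/3) = 99*(19/3) = 627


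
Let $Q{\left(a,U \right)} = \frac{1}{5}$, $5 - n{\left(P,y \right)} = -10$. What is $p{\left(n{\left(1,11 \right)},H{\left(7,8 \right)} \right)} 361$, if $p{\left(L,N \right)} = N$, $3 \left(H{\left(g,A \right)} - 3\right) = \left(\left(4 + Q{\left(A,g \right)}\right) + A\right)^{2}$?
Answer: $\frac{1424506}{75} \approx 18993.0$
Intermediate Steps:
$n{\left(P,y \right)} = 15$ ($n{\left(P,y \right)} = 5 - -10 = 5 + 10 = 15$)
$Q{\left(a,U \right)} = \frac{1}{5}$
$H{\left(g,A \right)} = 3 + \frac{\left(\frac{21}{5} + A\right)^{2}}{3}$ ($H{\left(g,A \right)} = 3 + \frac{\left(\left(4 + \frac{1}{5}\right) + A\right)^{2}}{3} = 3 + \frac{\left(\frac{21}{5} + A\right)^{2}}{3}$)
$p{\left(n{\left(1,11 \right)},H{\left(7,8 \right)} \right)} 361 = \left(3 + \frac{\left(21 + 5 \cdot 8\right)^{2}}{75}\right) 361 = \left(3 + \frac{\left(21 + 40\right)^{2}}{75}\right) 361 = \left(3 + \frac{61^{2}}{75}\right) 361 = \left(3 + \frac{1}{75} \cdot 3721\right) 361 = \left(3 + \frac{3721}{75}\right) 361 = \frac{3946}{75} \cdot 361 = \frac{1424506}{75}$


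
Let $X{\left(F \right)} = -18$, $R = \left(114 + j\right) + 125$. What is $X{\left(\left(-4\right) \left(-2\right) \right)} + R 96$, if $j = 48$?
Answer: $27534$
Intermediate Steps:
$R = 287$ ($R = \left(114 + 48\right) + 125 = 162 + 125 = 287$)
$X{\left(\left(-4\right) \left(-2\right) \right)} + R 96 = -18 + 287 \cdot 96 = -18 + 27552 = 27534$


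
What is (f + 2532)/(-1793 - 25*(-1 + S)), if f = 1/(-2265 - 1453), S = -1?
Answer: -9413975/6480474 ≈ -1.4527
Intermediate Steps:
f = -1/3718 (f = 1/(-3718) = -1/3718 ≈ -0.00026896)
(f + 2532)/(-1793 - 25*(-1 + S)) = (-1/3718 + 2532)/(-1793 - 25*(-1 - 1)) = 9413975/(3718*(-1793 - 25*(-2))) = 9413975/(3718*(-1793 + 50)) = (9413975/3718)/(-1743) = (9413975/3718)*(-1/1743) = -9413975/6480474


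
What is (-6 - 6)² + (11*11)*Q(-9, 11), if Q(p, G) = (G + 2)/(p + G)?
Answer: 1861/2 ≈ 930.50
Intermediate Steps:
Q(p, G) = (2 + G)/(G + p)
(-6 - 6)² + (11*11)*Q(-9, 11) = (-6 - 6)² + (11*11)*((2 + 11)/(11 - 9)) = (-12)² + 121*(13/2) = 144 + 121*((½)*13) = 144 + 121*(13/2) = 144 + 1573/2 = 1861/2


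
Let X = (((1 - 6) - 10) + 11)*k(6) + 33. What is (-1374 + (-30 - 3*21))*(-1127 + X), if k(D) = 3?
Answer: 1622502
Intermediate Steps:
X = 21 (X = (((1 - 6) - 10) + 11)*3 + 33 = ((-5 - 10) + 11)*3 + 33 = (-15 + 11)*3 + 33 = -4*3 + 33 = -12 + 33 = 21)
(-1374 + (-30 - 3*21))*(-1127 + X) = (-1374 + (-30 - 3*21))*(-1127 + 21) = (-1374 + (-30 - 63))*(-1106) = (-1374 - 93)*(-1106) = -1467*(-1106) = 1622502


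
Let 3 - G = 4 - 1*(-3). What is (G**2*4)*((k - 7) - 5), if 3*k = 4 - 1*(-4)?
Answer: -1792/3 ≈ -597.33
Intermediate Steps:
k = 8/3 (k = (4 - 1*(-4))/3 = (4 + 4)/3 = (1/3)*8 = 8/3 ≈ 2.6667)
G = -4 (G = 3 - (4 - 1*(-3)) = 3 - (4 + 3) = 3 - 1*7 = 3 - 7 = -4)
(G**2*4)*((k - 7) - 5) = ((-4)**2*4)*((8/3 - 7) - 5) = (16*4)*(-13/3 - 5) = 64*(-28/3) = -1792/3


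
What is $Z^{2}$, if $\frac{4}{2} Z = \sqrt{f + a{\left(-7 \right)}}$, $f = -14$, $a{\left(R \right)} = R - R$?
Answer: $- \frac{7}{2} \approx -3.5$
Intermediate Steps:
$a{\left(R \right)} = 0$
$Z = \frac{i \sqrt{14}}{2}$ ($Z = \frac{\sqrt{-14 + 0}}{2} = \frac{\sqrt{-14}}{2} = \frac{i \sqrt{14}}{2} \approx 1.8708 i$)
$Z^{2} = \left(\frac{i \sqrt{14}}{2}\right)^{2} = - \frac{7}{2}$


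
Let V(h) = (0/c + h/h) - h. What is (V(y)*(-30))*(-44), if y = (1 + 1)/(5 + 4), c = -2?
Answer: 3080/3 ≈ 1026.7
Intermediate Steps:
y = 2/9 ≈ 0.22222
V(h) = 1 - h (V(h) = (0/(-2) + h/h) - h = (0*(-½) + 1) - h = (0 + 1) - h = 1 - h)
(V(y)*(-30))*(-44) = ((1 - 1*2/9)*(-30))*(-44) = ((1 - 2/9)*(-30))*(-44) = ((7/9)*(-30))*(-44) = -70/3*(-44) = 3080/3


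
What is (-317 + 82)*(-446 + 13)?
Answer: 101755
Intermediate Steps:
(-317 + 82)*(-446 + 13) = -235*(-433) = 101755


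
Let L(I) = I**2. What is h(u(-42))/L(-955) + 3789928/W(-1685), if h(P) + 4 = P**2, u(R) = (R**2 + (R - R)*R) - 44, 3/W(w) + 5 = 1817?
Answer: 2087731489815196/912025 ≈ 2.2891e+9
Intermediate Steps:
W(w) = 1/604 (W(w) = 3/(-5 + 1817) = 3/1812 = 3*(1/1812) = 1/604)
u(R) = -44 + R**2 (u(R) = (R**2 + 0*R) - 44 = (R**2 + 0) - 44 = R**2 - 44 = -44 + R**2)
h(P) = -4 + P**2
h(u(-42))/L(-955) + 3789928/W(-1685) = (-4 + (-44 + (-42)**2)**2)/((-955)**2) + 3789928/(1/604) = (-4 + (-44 + 1764)**2)/912025 + 3789928*604 = (-4 + 1720**2)*(1/912025) + 2289116512 = (-4 + 2958400)*(1/912025) + 2289116512 = 2958396*(1/912025) + 2289116512 = 2958396/912025 + 2289116512 = 2087731489815196/912025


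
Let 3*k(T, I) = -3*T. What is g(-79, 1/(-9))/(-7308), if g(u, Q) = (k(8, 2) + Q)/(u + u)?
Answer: -73/10391976 ≈ -7.0247e-6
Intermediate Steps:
k(T, I) = -T (k(T, I) = (-3*T)/3 = -T)
g(u, Q) = (-8 + Q)/(2*u) (g(u, Q) = (-1*8 + Q)/(u + u) = (-8 + Q)/((2*u)) = (-8 + Q)*(1/(2*u)) = (-8 + Q)/(2*u))
g(-79, 1/(-9))/(-7308) = ((1/2)*(-8 + 1/(-9))/(-79))/(-7308) = ((1/2)*(-1/79)*(-8 - 1/9))*(-1/7308) = ((1/2)*(-1/79)*(-73/9))*(-1/7308) = (73/1422)*(-1/7308) = -73/10391976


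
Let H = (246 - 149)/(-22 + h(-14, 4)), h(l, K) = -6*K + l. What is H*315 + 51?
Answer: -1833/4 ≈ -458.25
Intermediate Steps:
h(l, K) = l - 6*K
H = -97/60 (H = (246 - 149)/(-22 + (-14 - 6*4)) = 97/(-22 + (-14 - 24)) = 97/(-22 - 38) = 97/(-60) = 97*(-1/60) = -97/60 ≈ -1.6167)
H*315 + 51 = -97/60*315 + 51 = -2037/4 + 51 = -1833/4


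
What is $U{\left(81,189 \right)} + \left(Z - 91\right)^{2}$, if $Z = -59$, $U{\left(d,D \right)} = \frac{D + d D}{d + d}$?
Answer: $\frac{67787}{3} \approx 22596.0$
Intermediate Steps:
$U{\left(d,D \right)} = \frac{D + D d}{2 d}$
$U{\left(81,189 \right)} + \left(Z - 91\right)^{2} = \frac{1}{2} \cdot 189 \cdot \frac{1}{81} \left(1 + 81\right) + \left(-59 - 91\right)^{2} = \frac{1}{2} \cdot 189 \cdot \frac{1}{81} \cdot 82 + \left(-150\right)^{2} = \frac{287}{3} + 22500 = \frac{67787}{3}$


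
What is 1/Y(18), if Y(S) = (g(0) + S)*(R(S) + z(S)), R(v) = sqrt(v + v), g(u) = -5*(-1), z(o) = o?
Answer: 1/552 ≈ 0.0018116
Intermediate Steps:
g(u) = 5
R(v) = sqrt(2)*sqrt(v) (R(v) = sqrt(2*v) = sqrt(2)*sqrt(v))
Y(S) = (5 + S)*(S + sqrt(2)*sqrt(S)) (Y(S) = (5 + S)*(sqrt(2)*sqrt(S) + S) = (5 + S)*(S + sqrt(2)*sqrt(S)))
1/Y(18) = 1/(18**2 + 5*18 + sqrt(2)*18**(3/2) + 5*sqrt(2)*sqrt(18)) = 1/(324 + 90 + sqrt(2)*(54*sqrt(2)) + 5*sqrt(2)*(3*sqrt(2))) = 1/(324 + 90 + 108 + 30) = 1/552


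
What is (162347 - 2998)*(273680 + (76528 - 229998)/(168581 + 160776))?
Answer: 14363443232441210/329357 ≈ 4.3611e+10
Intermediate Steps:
(162347 - 2998)*(273680 + (76528 - 229998)/(168581 + 160776)) = 159349*(273680 - 153470/329357) = 159349*(90138270290/329357) = 14363443232441210/329357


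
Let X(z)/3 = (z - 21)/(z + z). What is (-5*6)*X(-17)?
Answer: -1710/17 ≈ -100.59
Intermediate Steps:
X(z) = 3*(-21 + z)/(2*z) (X(z) = 3*((z - 21)/(z + z)) = 3*((-21 + z)/((2*z))) = 3*((-21 + z)*(1/(2*z))) = 3*((-21 + z)/(2*z)) = 3*(-21 + z)/(2*z))
(-5*6)*X(-17) = (-5*6)*((3/2)*(-21 - 17)/(-17)) = -45*(-1)*(-38)/17 = -30*57/17 = -1710/17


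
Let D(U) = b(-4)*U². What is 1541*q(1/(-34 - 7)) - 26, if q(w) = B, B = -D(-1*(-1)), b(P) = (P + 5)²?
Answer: -1567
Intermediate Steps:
b(P) = (5 + P)²
D(U) = U² (D(U) = (5 - 4)²*U² = 1²*U² = 1*U² = U²)
B = -1 (B = -(-1*(-1))² = -1*1² = -1*1 = -1)
q(w) = -1
1541*q(1/(-34 - 7)) - 26 = 1541*(-1) - 26 = -1541 - 26 = -1567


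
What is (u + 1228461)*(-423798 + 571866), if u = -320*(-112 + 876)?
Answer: 145696098708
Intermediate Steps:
u = -244480 (u = -320*764 = -244480)
(u + 1228461)*(-423798 + 571866) = (-244480 + 1228461)*(-423798 + 571866) = 983981*148068 = 145696098708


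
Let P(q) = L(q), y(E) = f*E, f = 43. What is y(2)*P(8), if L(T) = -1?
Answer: -86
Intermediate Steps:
y(E) = 43*E
P(q) = -1
y(2)*P(8) = (43*2)*(-1) = 86*(-1) = -86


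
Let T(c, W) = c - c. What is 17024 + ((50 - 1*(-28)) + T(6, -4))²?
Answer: 23108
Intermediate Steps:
T(c, W) = 0
17024 + ((50 - 1*(-28)) + T(6, -4))² = 17024 + ((50 - 1*(-28)) + 0)² = 17024 + ((50 + 28) + 0)² = 17024 + (78 + 0)² = 17024 + 78² = 17024 + 6084 = 23108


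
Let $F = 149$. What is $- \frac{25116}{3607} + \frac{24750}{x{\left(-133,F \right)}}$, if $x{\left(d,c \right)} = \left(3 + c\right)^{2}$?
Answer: $- \frac{245503407}{41668064} \approx -5.8919$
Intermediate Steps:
$- \frac{25116}{3607} + \frac{24750}{x{\left(-133,F \right)}} = - \frac{25116}{3607} + \frac{24750}{\left(3 + 149\right)^{2}} = \left(-25116\right) \frac{1}{3607} + \frac{24750}{152^{2}} = - \frac{25116}{3607} + \frac{24750}{23104} = - \frac{25116}{3607} + 24750 \cdot \frac{1}{23104} = - \frac{25116}{3607} + \frac{12375}{11552} = - \frac{245503407}{41668064}$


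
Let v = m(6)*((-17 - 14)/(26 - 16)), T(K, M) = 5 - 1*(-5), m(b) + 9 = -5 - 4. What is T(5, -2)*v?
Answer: 558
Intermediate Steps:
m(b) = -18 (m(b) = -9 + (-5 - 4) = -9 - 9 = -18)
T(K, M) = 10 (T(K, M) = 5 + 5 = 10)
v = 279/5 (v = -18*(-17 - 14)/(26 - 16) = -(-558)/10 = -18*(-31/10) = 279/5 ≈ 55.800)
T(5, -2)*v = 10*(279/5) = 558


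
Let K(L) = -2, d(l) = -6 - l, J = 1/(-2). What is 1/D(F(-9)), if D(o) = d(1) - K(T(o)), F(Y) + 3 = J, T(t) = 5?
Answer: -1/5 ≈ -0.20000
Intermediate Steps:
J = -1/2 ≈ -0.50000
F(Y) = -7/2 (F(Y) = -3 - 1/2 = -7/2)
D(o) = -5 (D(o) = (-6 - 1*1) - 1*(-2) = (-6 - 1) + 2 = -7 + 2 = -5)
1/D(F(-9)) = 1/(-5) = -1/5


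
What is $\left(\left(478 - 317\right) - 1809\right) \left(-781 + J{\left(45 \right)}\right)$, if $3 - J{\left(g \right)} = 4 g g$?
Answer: $14630944$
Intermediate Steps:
$J{\left(g \right)} = 3 - 4 g^{2}$ ($J{\left(g \right)} = 3 - 4 g g = 3 - 4 g^{2}$)
$\left(\left(478 - 317\right) - 1809\right) \left(-781 + J{\left(45 \right)}\right) = \left(\left(478 - 317\right) - 1809\right) \left(-781 + \left(3 - 4 \cdot 45^{2}\right)\right) = \left(161 - 1809\right) \left(-781 + \left(3 - 8100\right)\right) = - 1648 \left(-781 + \left(3 - 8100\right)\right) = - 1648 \left(-781 - 8097\right) = \left(-1648\right) \left(-8878\right) = 14630944$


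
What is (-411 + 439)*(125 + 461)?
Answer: 16408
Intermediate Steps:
(-411 + 439)*(125 + 461) = 28*586 = 16408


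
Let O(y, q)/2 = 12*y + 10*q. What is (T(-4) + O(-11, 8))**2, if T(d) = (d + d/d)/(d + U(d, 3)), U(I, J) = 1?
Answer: 10609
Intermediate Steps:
O(y, q) = 20*q + 24*y (O(y, q) = 2*(12*y + 10*q) = 2*(10*q + 12*y) = 20*q + 24*y)
T(d) = 1 (T(d) = (d + d/d)/(d + 1) = (d + 1)/(1 + d) = (1 + d)/(1 + d) = 1)
(T(-4) + O(-11, 8))**2 = (1 + (20*8 + 24*(-11)))**2 = (1 + (160 - 264))**2 = (1 - 104)**2 = (-103)**2 = 10609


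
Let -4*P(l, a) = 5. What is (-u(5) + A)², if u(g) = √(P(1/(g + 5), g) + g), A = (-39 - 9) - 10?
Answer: (116 + √15)²/4 ≈ 3592.4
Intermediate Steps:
P(l, a) = -5/4 (P(l, a) = -¼*5 = -5/4)
A = -58 (A = -48 - 10 = -58)
u(g) = √(-5/4 + g)
(-u(5) + A)² = (-√(-5 + 4*5)/2 - 58)² = (-√(-5 + 20)/2 - 58)² = (-√15/2 - 58)² = (-58 - √15/2)²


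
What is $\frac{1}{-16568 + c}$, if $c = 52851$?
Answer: $\frac{1}{36283} \approx 2.7561 \cdot 10^{-5}$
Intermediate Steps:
$\frac{1}{-16568 + c} = \frac{1}{-16568 + 52851} = \frac{1}{36283}$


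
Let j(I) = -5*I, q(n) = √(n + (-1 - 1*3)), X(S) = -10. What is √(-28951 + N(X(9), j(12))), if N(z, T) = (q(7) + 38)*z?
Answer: √(-29331 - 10*√3) ≈ 171.31*I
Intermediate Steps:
q(n) = √(-4 + n) (q(n) = √(n + (-1 - 3)) = √(n - 4) = √(-4 + n))
N(z, T) = z*(38 + √3) (N(z, T) = (√(-4 + 7) + 38)*z = (√3 + 38)*z = (38 + √3)*z = z*(38 + √3))
√(-28951 + N(X(9), j(12))) = √(-28951 - 10*(38 + √3)) = √(-28951 + (-380 - 10*√3)) = √(-29331 - 10*√3)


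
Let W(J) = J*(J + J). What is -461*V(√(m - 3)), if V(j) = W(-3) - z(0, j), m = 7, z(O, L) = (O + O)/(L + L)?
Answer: -8298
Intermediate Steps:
z(O, L) = O/L (z(O, L) = (2*O)/((2*L)) = (2*O)*(1/(2*L)) = O/L)
W(J) = 2*J² (W(J) = J*(2*J) = 2*J²)
V(j) = 18 (V(j) = 2*(-3)² - 0/j = 2*9 - 1*0 = 18 + 0 = 18)
-461*V(√(m - 3)) = -461*18 = -8298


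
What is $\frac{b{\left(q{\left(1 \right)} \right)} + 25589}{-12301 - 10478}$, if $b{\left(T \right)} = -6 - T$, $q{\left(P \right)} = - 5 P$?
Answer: $- \frac{25588}{22779} \approx -1.1233$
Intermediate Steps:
$\frac{b{\left(q{\left(1 \right)} \right)} + 25589}{-12301 - 10478} = \frac{\left(-6 - \left(-5\right) 1\right) + 25589}{-12301 - 10478} = \frac{\left(-6 - -5\right) + 25589}{-22779} = \left(\left(-6 + 5\right) + 25589\right) \left(- \frac{1}{22779}\right) = \left(-1 + 25589\right) \left(- \frac{1}{22779}\right) = 25588 \left(- \frac{1}{22779}\right) = - \frac{25588}{22779}$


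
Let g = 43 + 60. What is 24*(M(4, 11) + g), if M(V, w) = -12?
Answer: 2184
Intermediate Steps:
g = 103
24*(M(4, 11) + g) = 24*(-12 + 103) = 24*91 = 2184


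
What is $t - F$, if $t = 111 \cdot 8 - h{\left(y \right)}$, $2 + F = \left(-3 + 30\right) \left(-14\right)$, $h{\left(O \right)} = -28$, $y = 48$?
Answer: $1296$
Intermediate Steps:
$F = -380$ ($F = -2 + \left(-3 + 30\right) \left(-14\right) = -2 + 27 \left(-14\right) = -2 - 378 = -380$)
$t = 916$ ($t = 111 \cdot 8 - -28 = 888 + 28 = 916$)
$t - F = 916 - -380 = 916 + 380 = 1296$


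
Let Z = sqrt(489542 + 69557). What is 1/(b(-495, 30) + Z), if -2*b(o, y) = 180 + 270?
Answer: 225/508474 + sqrt(559099)/508474 ≈ 0.0019130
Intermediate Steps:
b(o, y) = -225 (b(o, y) = -(180 + 270)/2 = -1/2*450 = -225)
Z = sqrt(559099) ≈ 747.73
1/(b(-495, 30) + Z) = 1/(-225 + sqrt(559099))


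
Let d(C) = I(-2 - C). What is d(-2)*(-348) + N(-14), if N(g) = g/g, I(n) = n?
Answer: 1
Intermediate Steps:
d(C) = -2 - C
N(g) = 1
d(-2)*(-348) + N(-14) = (-2 - 1*(-2))*(-348) + 1 = (-2 + 2)*(-348) + 1 = 0*(-348) + 1 = 0 + 1 = 1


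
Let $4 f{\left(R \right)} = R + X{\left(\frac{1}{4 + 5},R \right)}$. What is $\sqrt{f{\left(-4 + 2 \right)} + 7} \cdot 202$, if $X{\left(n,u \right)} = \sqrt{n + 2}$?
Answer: $\frac{101 \sqrt{234 + 3 \sqrt{19}}}{3} \approx 529.2$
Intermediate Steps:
$X{\left(n,u \right)} = \sqrt{2 + n}$
$f{\left(R \right)} = \frac{R}{4} + \frac{\sqrt{19}}{12}$ ($f{\left(R \right)} = \frac{R + \sqrt{2 + \frac{1}{4 + 5}}}{4} = \frac{R + \sqrt{2 + \frac{1}{9}}}{4} = \frac{R + \sqrt{\frac{19}{9}}}{4} = \frac{R + \frac{\sqrt{19}}{3}}{4} = \frac{R}{4} + \frac{\sqrt{19}}{12}$)
$\sqrt{f{\left(-4 + 2 \right)} + 7} \cdot 202 = \sqrt{\left(\frac{-4 + 2}{4} + \frac{\sqrt{19}}{12}\right) + 7} \cdot 202 = \sqrt{\left(\frac{1}{4} \left(-2\right) + \frac{\sqrt{19}}{12}\right) + 7} \cdot 202 = \sqrt{\left(- \frac{1}{2} + \frac{\sqrt{19}}{12}\right) + 7} \cdot 202 = \sqrt{\frac{13}{2} + \frac{\sqrt{19}}{12}} \cdot 202 = 202 \sqrt{\frac{13}{2} + \frac{\sqrt{19}}{12}}$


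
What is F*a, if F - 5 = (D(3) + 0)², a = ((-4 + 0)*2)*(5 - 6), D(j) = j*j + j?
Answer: 1192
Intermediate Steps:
D(j) = j + j² (D(j) = j² + j = j + j²)
a = 8 (a = -4*2*(-1) = -8*(-1) = 8)
F = 149 (F = 5 + (3*(1 + 3) + 0)² = 5 + (3*4 + 0)² = 5 + (12 + 0)² = 5 + 12² = 5 + 144 = 149)
F*a = 149*8 = 1192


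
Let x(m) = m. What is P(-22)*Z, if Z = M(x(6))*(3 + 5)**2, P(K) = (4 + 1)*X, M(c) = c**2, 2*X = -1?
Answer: -5760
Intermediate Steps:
X = -1/2 (X = (1/2)*(-1) = -1/2 ≈ -0.50000)
P(K) = -5/2 (P(K) = (4 + 1)*(-1/2) = 5*(-1/2) = -5/2)
Z = 2304 (Z = 6**2*(3 + 5)**2 = 36*8**2 = 36*64 = 2304)
P(-22)*Z = -5/2*2304 = -5760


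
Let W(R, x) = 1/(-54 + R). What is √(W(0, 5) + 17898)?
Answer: √5798946/18 ≈ 133.78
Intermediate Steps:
√(W(0, 5) + 17898) = √(1/(-54 + 0) + 17898) = √(1/(-54) + 17898) = √(-1/54 + 17898) = √(966491/54) = √5798946/18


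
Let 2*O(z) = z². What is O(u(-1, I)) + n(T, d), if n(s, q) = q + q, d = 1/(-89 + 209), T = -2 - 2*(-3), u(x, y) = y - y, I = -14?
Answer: 1/60 ≈ 0.016667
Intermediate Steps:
u(x, y) = 0
T = 4 (T = -2 + 6 = 4)
d = 1/120 ≈ 0.0083333
n(s, q) = 2*q
O(z) = z²/2
O(u(-1, I)) + n(T, d) = (½)*0² + 2*(1/120) = (½)*0 + 1/60 = 0 + 1/60 = 1/60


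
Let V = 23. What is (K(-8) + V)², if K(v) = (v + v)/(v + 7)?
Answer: 1521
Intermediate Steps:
K(v) = 2*v/(7 + v) (K(v) = (2*v)/(7 + v) = 2*v/(7 + v))
(K(-8) + V)² = (2*(-8)/(7 - 8) + 23)² = (2*(-8)/(-1) + 23)² = (2*(-8)*(-1) + 23)² = (16 + 23)² = 39² = 1521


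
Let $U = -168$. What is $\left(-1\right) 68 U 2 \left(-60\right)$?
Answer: $-1370880$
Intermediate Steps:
$\left(-1\right) 68 U 2 \left(-60\right) = \left(-1\right) 68 \left(-168\right) 2 \left(-60\right) = \left(-68\right) \left(-168\right) \left(-120\right) = 11424 \left(-120\right) = -1370880$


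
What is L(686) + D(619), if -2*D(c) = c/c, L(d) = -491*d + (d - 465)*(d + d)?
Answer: -67229/2 ≈ -33615.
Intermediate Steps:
L(d) = -491*d + 2*d*(-465 + d) (L(d) = -491*d + (-465 + d)*(2*d) = -491*d + 2*d*(-465 + d))
D(c) = -½ (D(c) = -c/(2*c) = -½*1 = -½)
L(686) + D(619) = 686*(-1421 + 2*686) - ½ = 686*(-1421 + 1372) - ½ = 686*(-49) - ½ = -33614 - ½ = -67229/2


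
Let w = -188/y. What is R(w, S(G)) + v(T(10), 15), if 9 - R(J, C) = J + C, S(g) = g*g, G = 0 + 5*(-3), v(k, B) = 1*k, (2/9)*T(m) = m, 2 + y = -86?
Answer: -3809/22 ≈ -173.14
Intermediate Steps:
y = -88 (y = -2 - 86 = -88)
T(m) = 9*m/2
v(k, B) = k
w = 47/22 (w = -188/(-88) = -188*(-1/88) = 47/22 ≈ 2.1364)
G = -15 (G = 0 - 15 = -15)
S(g) = g²
R(J, C) = 9 - C - J (R(J, C) = 9 - (J + C) = 9 - (C + J) = 9 + (-C - J) = 9 - C - J)
R(w, S(G)) + v(T(10), 15) = (9 - 1*(-15)² - 1*47/22) + (9/2)*10 = (9 - 1*225 - 47/22) + 45 = (9 - 225 - 47/22) + 45 = -4799/22 + 45 = -3809/22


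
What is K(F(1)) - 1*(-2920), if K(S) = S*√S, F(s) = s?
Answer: 2921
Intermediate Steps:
K(S) = S^(3/2)
K(F(1)) - 1*(-2920) = 1^(3/2) - 1*(-2920) = 1 + 2920 = 2921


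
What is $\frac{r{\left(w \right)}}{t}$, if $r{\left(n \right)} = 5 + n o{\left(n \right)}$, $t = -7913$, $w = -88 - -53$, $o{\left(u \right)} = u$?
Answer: $- \frac{30}{193} \approx -0.15544$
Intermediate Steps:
$w = -35$ ($w = -88 + 53 = -35$)
$r{\left(n \right)} = 5 + n^{2}$ ($r{\left(n \right)} = 5 + n n = 5 + n^{2}$)
$\frac{r{\left(w \right)}}{t} = \frac{5 + \left(-35\right)^{2}}{-7913} = \left(5 + 1225\right) \left(- \frac{1}{7913}\right) = 1230 \left(- \frac{1}{7913}\right) = - \frac{30}{193}$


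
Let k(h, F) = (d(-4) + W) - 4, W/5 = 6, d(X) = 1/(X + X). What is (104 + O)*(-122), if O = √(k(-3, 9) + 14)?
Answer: -12688 - 61*√638/2 ≈ -13458.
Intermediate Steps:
d(X) = 1/(2*X)
W = 30 (W = 5*6 = 30)
k(h, F) = 207/8 (k(h, F) = ((½)/(-4) + 30) - 4 = ((½)*(-¼) + 30) - 4 = (-⅛ + 30) - 4 = 239/8 - 4 = 207/8)
O = √638/4 (O = √(207/8 + 14) = √(319/8) = √638/4 ≈ 6.3147)
(104 + O)*(-122) = (104 + √638/4)*(-122) = -12688 - 61*√638/2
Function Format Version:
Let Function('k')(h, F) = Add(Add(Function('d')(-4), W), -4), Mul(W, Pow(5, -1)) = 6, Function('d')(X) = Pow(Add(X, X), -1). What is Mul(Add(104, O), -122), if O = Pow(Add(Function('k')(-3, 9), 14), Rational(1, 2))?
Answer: Add(-12688, Mul(Rational(-61, 2), Pow(638, Rational(1, 2)))) ≈ -13458.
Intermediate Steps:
Function('d')(X) = Mul(Rational(1, 2), Pow(X, -1)) (Function('d')(X) = Pow(Mul(2, X), -1) = Mul(Rational(1, 2), Pow(X, -1)))
W = 30 (W = Mul(5, 6) = 30)
Function('k')(h, F) = Rational(207, 8) (Function('k')(h, F) = Add(Add(Mul(Rational(1, 2), Pow(-4, -1)), 30), -4) = Add(Add(Mul(Rational(1, 2), Rational(-1, 4)), 30), -4) = Add(Add(Rational(-1, 8), 30), -4) = Add(Rational(239, 8), -4) = Rational(207, 8))
O = Mul(Rational(1, 4), Pow(638, Rational(1, 2))) (O = Pow(Add(Rational(207, 8), 14), Rational(1, 2)) = Pow(Rational(319, 8), Rational(1, 2)) = Mul(Rational(1, 4), Pow(638, Rational(1, 2))) ≈ 6.3147)
Mul(Add(104, O), -122) = Mul(Add(104, Mul(Rational(1, 4), Pow(638, Rational(1, 2)))), -122) = Add(-12688, Mul(Rational(-61, 2), Pow(638, Rational(1, 2))))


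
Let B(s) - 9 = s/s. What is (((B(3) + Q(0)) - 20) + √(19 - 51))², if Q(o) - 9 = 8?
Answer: 17 + 56*I*√2 ≈ 17.0 + 79.196*I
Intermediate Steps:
B(s) = 10 (B(s) = 9 + s/s = 9 + 1 = 10)
Q(o) = 17 (Q(o) = 9 + 8 = 17)
(((B(3) + Q(0)) - 20) + √(19 - 51))² = (((10 + 17) - 20) + √(19 - 51))² = ((27 - 20) + √(-32))² = (7 + 4*I*√2)²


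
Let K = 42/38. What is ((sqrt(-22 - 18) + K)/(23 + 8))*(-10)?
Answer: -210/589 - 20*I*sqrt(10)/31 ≈ -0.35654 - 2.0402*I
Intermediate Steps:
K = 21/19 (K = 42*(1/38) = 21/19 ≈ 1.1053)
((sqrt(-22 - 18) + K)/(23 + 8))*(-10) = ((sqrt(-22 - 18) + 21/19)/(23 + 8))*(-10) = ((sqrt(-40) + 21/19)/31)*(-10) = ((2*I*sqrt(10) + 21/19)*(1/31))*(-10) = ((21/19 + 2*I*sqrt(10))*(1/31))*(-10) = (21/589 + 2*I*sqrt(10)/31)*(-10) = -210/589 - 20*I*sqrt(10)/31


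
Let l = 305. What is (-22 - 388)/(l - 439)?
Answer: 205/67 ≈ 3.0597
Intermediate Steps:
(-22 - 388)/(l - 439) = (-22 - 388)/(305 - 439) = -410/(-134) = -410*(-1/134) = 205/67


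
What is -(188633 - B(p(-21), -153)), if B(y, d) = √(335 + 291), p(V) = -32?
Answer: -188633 + √626 ≈ -1.8861e+5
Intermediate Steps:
B(y, d) = √626
-(188633 - B(p(-21), -153)) = -(188633 - √626) = -188633 + √626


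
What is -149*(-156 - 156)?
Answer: 46488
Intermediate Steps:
-149*(-156 - 156) = -149*(-312) = 46488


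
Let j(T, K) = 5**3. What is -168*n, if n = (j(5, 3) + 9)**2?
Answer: -3016608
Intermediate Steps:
j(T, K) = 125
n = 17956 (n = (125 + 9)**2 = 134**2 = 17956)
-168*n = -168*17956 = -3016608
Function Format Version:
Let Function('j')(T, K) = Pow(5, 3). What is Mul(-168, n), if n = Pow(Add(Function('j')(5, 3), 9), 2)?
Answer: -3016608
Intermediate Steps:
Function('j')(T, K) = 125
n = 17956 (n = Pow(Add(125, 9), 2) = Pow(134, 2) = 17956)
Mul(-168, n) = Mul(-168, 17956) = -3016608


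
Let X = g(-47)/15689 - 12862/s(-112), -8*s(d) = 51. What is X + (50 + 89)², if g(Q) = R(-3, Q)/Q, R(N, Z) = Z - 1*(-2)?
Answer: 802469587556/37606533 ≈ 21339.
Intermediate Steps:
s(d) = -51/8 (s(d) = -⅛*51 = -51/8)
R(N, Z) = 2 + Z (R(N, Z) = Z + 2 = 2 + Z)
g(Q) = (2 + Q)/Q
X = 75873763463/37606533 (X = ((2 - 47)/(-47))/15689 - 12862/(-51/8) = -1/47*(-45)*(1/15689) - 12862*(-8/51) = (45/47)*(1/15689) + 102896/51 = 45/737383 + 102896/51 = 75873763463/37606533 ≈ 2017.6)
X + (50 + 89)² = 75873763463/37606533 + (50 + 89)² = 75873763463/37606533 + 139² = 75873763463/37606533 + 19321 = 802469587556/37606533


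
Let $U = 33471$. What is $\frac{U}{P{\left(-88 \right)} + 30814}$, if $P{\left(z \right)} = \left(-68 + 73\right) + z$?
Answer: $\frac{33471}{30731} \approx 1.0892$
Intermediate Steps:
$P{\left(z \right)} = 5 + z$
$\frac{U}{P{\left(-88 \right)} + 30814} = \frac{33471}{\left(5 - 88\right) + 30814} = \frac{33471}{-83 + 30814} = \frac{33471}{30731}$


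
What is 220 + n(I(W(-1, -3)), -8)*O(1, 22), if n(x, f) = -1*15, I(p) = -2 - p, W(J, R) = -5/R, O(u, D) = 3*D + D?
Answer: -1100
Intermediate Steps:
O(u, D) = 4*D
n(x, f) = -15
220 + n(I(W(-1, -3)), -8)*O(1, 22) = 220 - 60*22 = 220 - 15*88 = 220 - 1320 = -1100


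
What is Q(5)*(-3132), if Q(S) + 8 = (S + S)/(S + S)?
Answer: 21924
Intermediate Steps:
Q(S) = -7 (Q(S) = -8 + (S + S)/(S + S) = -8 + (2*S)/((2*S)) = -8 + (2*S)*(1/(2*S)) = -8 + 1 = -7)
Q(5)*(-3132) = -7*(-3132) = 21924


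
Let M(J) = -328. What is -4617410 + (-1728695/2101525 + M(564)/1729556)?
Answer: -839146350148214931/181735258645 ≈ -4.6174e+6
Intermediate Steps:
-4617410 + (-1728695/2101525 + M(564)/1729556) = -4617410 + (-1728695/2101525 - 328/1729556) = -4617410 + (-1728695*1/2101525 - 328*1/1729556) = -4617410 + (-345739/420305 - 82/432389) = -4617410 - 149528205481/181735258645 = -839146350148214931/181735258645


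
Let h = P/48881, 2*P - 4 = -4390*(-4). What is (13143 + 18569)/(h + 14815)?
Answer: 1550114272/724180797 ≈ 2.1405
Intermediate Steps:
P = 8782 (P = 2 + (-4390*(-4))/2 = 2 + (½)*17560 = 2 + 8780 = 8782)
h = 8782/48881 ≈ 0.17966
(13143 + 18569)/(h + 14815) = (13143 + 18569)/(8782/48881 + 14815) = 31712/(724180797/48881) = 31712*(48881/724180797) = 1550114272/724180797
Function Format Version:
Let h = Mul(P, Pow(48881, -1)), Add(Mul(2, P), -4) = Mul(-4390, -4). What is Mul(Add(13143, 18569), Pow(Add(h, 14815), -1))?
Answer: Rational(1550114272, 724180797) ≈ 2.1405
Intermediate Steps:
P = 8782 (P = Add(2, Mul(Rational(1, 2), Mul(-4390, -4))) = Add(2, Mul(Rational(1, 2), 17560)) = Add(2, 8780) = 8782)
h = Rational(8782, 48881) (h = Mul(8782, Pow(48881, -1)) = Mul(8782, Rational(1, 48881)) = Rational(8782, 48881) ≈ 0.17966)
Mul(Add(13143, 18569), Pow(Add(h, 14815), -1)) = Mul(Add(13143, 18569), Pow(Add(Rational(8782, 48881), 14815), -1)) = Mul(31712, Pow(Rational(724180797, 48881), -1)) = Mul(31712, Rational(48881, 724180797)) = Rational(1550114272, 724180797)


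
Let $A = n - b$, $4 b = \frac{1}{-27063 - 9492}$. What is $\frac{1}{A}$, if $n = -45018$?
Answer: $- \frac{146220}{6582531959} \approx -2.2213 \cdot 10^{-5}$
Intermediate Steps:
$b = - \frac{1}{146220}$ ($b = \frac{1}{4 \left(-27063 - 9492\right)} = \frac{1}{4 \left(-36555\right)} = \frac{1}{4} \left(- \frac{1}{36555}\right) = - \frac{1}{146220} \approx -6.839 \cdot 10^{-6}$)
$A = - \frac{6582531959}{146220}$ ($A = -45018 - - \frac{1}{146220} = -45018 + \frac{1}{146220} = - \frac{6582531959}{146220} \approx -45018.0$)
$\frac{1}{A} = \frac{1}{- \frac{6582531959}{146220}} = - \frac{146220}{6582531959}$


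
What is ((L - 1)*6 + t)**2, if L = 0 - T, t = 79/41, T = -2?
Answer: 105625/1681 ≈ 62.835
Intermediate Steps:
t = 79/41 (t = 79*(1/41) = 79/41 ≈ 1.9268)
L = 2 (L = 0 - 1*(-2) = 0 + 2 = 2)
((L - 1)*6 + t)**2 = ((2 - 1)*6 + 79/41)**2 = (1*6 + 79/41)**2 = (6 + 79/41)**2 = (325/41)**2 = 105625/1681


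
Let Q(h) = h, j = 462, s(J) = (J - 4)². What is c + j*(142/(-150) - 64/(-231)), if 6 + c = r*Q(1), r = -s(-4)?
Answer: -9484/25 ≈ -379.36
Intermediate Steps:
s(J) = (-4 + J)²
r = -64 (r = -(-4 - 4)² = -1*(-8)² = -1*64 = -64)
c = -70 (c = -6 - 64*1 = -6 - 64 = -70)
c + j*(142/(-150) - 64/(-231)) = -70 + 462*(142/(-150) - 64/(-231)) = -70 + 462*(142*(-1/150) - 64*(-1/231)) = -70 + 462*(-71/75 + 64/231) = -70 + 462*(-1289/1925) = -70 - 7734/25 = -9484/25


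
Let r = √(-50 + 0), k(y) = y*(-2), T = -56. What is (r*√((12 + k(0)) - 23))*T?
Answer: 280*√22 ≈ 1313.3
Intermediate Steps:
k(y) = -2*y
r = 5*I*√2 (r = √(-50) = 5*I*√2 ≈ 7.0711*I)
(r*√((12 + k(0)) - 23))*T = ((5*I*√2)*√((12 - 2*0) - 23))*(-56) = ((5*I*√2)*√((12 + 0) - 23))*(-56) = ((5*I*√2)*√(12 - 23))*(-56) = ((5*I*√2)*√(-11))*(-56) = ((5*I*√2)*(I*√11))*(-56) = -5*√22*(-56) = 280*√22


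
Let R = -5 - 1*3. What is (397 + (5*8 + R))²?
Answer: 184041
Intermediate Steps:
R = -8 (R = -5 - 3 = -8)
(397 + (5*8 + R))² = (397 + (5*8 - 8))² = (397 + (40 - 8))² = (397 + 32)² = 429² = 184041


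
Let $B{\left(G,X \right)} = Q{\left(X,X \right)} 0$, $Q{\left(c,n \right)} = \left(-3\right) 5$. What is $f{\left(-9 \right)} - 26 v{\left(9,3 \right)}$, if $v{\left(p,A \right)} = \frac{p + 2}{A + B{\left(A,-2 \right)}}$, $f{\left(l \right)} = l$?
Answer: $- \frac{313}{3} \approx -104.33$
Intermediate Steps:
$Q{\left(c,n \right)} = -15$
$B{\left(G,X \right)} = 0$ ($B{\left(G,X \right)} = \left(-15\right) 0 = 0$)
$v{\left(p,A \right)} = \frac{2 + p}{A}$ ($v{\left(p,A \right)} = \frac{p + 2}{A + 0} = \frac{2 + p}{A}$)
$f{\left(-9 \right)} - 26 v{\left(9,3 \right)} = -9 - 26 \frac{2 + 9}{3} = -9 - 26 \cdot \frac{1}{3} \cdot 11 = -9 - \frac{286}{3} = - \frac{313}{3}$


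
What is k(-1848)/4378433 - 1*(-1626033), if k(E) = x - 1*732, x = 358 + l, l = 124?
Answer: 7119476546039/4378433 ≈ 1.6260e+6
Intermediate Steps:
x = 482 (x = 358 + 124 = 482)
k(E) = -250 (k(E) = 482 - 1*732 = 482 - 732 = -250)
k(-1848)/4378433 - 1*(-1626033) = -250/4378433 - 1*(-1626033) = -250*1/4378433 + 1626033 = -250/4378433 + 1626033 = 7119476546039/4378433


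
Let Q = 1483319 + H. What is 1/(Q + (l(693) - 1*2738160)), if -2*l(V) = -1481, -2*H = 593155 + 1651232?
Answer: -1/2376294 ≈ -4.2082e-7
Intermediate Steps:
H = -2244387/2 (H = -(593155 + 1651232)/2 = -½*2244387 = -2244387/2 ≈ -1.1222e+6)
l(V) = 1481/2 (l(V) = -½*(-1481) = 1481/2)
Q = 722251/2 (Q = 1483319 - 2244387/2 = 722251/2 ≈ 3.6113e+5)
1/(Q + (l(693) - 1*2738160)) = 1/(722251/2 + (1481/2 - 1*2738160)) = 1/(722251/2 + (1481/2 - 2738160)) = 1/(722251/2 - 5474839/2) = 1/(-2376294) = -1/2376294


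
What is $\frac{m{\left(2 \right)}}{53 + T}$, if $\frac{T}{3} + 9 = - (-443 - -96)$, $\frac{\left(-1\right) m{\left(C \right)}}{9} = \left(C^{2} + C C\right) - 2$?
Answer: $- \frac{54}{1067} \approx -0.050609$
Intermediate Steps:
$m{\left(C \right)} = 18 - 18 C^{2}$ ($m{\left(C \right)} = - 9 \left(\left(C^{2} + C C\right) - 2\right) = - 9 \left(\left(C^{2} + C^{2}\right) - 2\right) = - 9 \left(2 C^{2} - 2\right) = - 9 \left(-2 + 2 C^{2}\right) = 18 - 18 C^{2}$)
$T = 1014$ ($T = -27 + 3 \left(- (-443 - -96)\right) = -27 + 3 \left(- (-443 + 96)\right) = -27 + 3 \left(\left(-1\right) \left(-347\right)\right) = -27 + 3 \cdot 347 = -27 + 1041 = 1014$)
$\frac{m{\left(2 \right)}}{53 + T} = \frac{18 - 18 \cdot 2^{2}}{53 + 1014} = \frac{18 - 72}{1067} = \left(18 - 72\right) \frac{1}{1067} = \left(-54\right) \frac{1}{1067} = - \frac{54}{1067}$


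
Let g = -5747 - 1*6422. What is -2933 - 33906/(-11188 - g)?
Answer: -970393/327 ≈ -2967.6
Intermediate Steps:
g = -12169 (g = -5747 - 6422 = -12169)
-2933 - 33906/(-11188 - g) = -2933 - 33906/(-11188 - 1*(-12169)) = -2933 - 33906/(-11188 + 12169) = -2933 - 33906/981 = -2933 - 1*11302/327 = -2933 - 11302/327 = -970393/327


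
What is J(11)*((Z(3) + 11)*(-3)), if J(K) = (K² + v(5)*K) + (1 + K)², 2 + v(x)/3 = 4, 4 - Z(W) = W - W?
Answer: -14895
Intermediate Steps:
Z(W) = 4 (Z(W) = 4 - (W - W) = 4 - 1*0 = 4 + 0 = 4)
v(x) = 6 (v(x) = -6 + 3*4 = -6 + 12 = 6)
J(K) = K² + (1 + K)² + 6*K (J(K) = (K² + 6*K) + (1 + K)² = K² + (1 + K)² + 6*K)
J(11)*((Z(3) + 11)*(-3)) = (1 + 2*11² + 8*11)*((4 + 11)*(-3)) = (1 + 2*121 + 88)*(15*(-3)) = (1 + 242 + 88)*(-45) = 331*(-45) = -14895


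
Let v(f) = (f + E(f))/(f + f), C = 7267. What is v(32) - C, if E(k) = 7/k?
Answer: -14881785/2048 ≈ -7266.5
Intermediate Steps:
v(f) = (f + 7/f)/(2*f) (v(f) = (f + 7/f)/(f + f) = (f + 7/f)/((2*f)) = (f + 7/f)*(1/(2*f)) = (f + 7/f)/(2*f))
v(32) - C = (½)*(7 + 32²)/32² - 1*7267 = (½)*(1/1024)*(7 + 1024) - 7267 = (½)*(1/1024)*1031 - 7267 = 1031/2048 - 7267 = -14881785/2048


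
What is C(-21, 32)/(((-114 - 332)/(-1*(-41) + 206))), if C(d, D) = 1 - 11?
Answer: 1235/223 ≈ 5.5381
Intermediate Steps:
C(d, D) = -10
C(-21, 32)/(((-114 - 332)/(-1*(-41) + 206))) = -10*(-1*(-41) + 206)/(-114 - 332) = -10/((-446/(41 + 206))) = -10/((-446/247)) = -10/((-446*1/247)) = -10/(-446/247) = -10*(-247/446) = 1235/223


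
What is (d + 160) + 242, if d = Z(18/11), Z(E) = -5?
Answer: 397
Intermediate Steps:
d = -5
(d + 160) + 242 = (-5 + 160) + 242 = 155 + 242 = 397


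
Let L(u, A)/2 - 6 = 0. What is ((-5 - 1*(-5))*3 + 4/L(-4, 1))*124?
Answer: 124/3 ≈ 41.333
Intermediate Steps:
L(u, A) = 12 (L(u, A) = 12 + 2*0 = 12 + 0 = 12)
((-5 - 1*(-5))*3 + 4/L(-4, 1))*124 = ((-5 - 1*(-5))*3 + 4/12)*124 = ((-5 + 5)*3 + 4*(1/12))*124 = (0*3 + ⅓)*124 = (0 + ⅓)*124 = (⅓)*124 = 124/3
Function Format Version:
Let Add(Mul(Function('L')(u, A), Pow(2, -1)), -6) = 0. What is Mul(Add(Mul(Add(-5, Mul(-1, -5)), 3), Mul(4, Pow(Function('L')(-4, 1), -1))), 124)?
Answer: Rational(124, 3) ≈ 41.333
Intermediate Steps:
Function('L')(u, A) = 12 (Function('L')(u, A) = Add(12, Mul(2, 0)) = Add(12, 0) = 12)
Mul(Add(Mul(Add(-5, Mul(-1, -5)), 3), Mul(4, Pow(Function('L')(-4, 1), -1))), 124) = Mul(Add(Mul(Add(-5, Mul(-1, -5)), 3), Mul(4, Pow(12, -1))), 124) = Mul(Add(Mul(Add(-5, 5), 3), Mul(4, Rational(1, 12))), 124) = Mul(Add(Mul(0, 3), Rational(1, 3)), 124) = Mul(Add(0, Rational(1, 3)), 124) = Mul(Rational(1, 3), 124) = Rational(124, 3)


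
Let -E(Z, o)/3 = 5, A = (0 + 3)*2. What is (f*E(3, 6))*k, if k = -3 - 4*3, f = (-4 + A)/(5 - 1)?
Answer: 225/2 ≈ 112.50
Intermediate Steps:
A = 6 (A = 3*2 = 6)
E(Z, o) = -15 (E(Z, o) = -3*5 = -15)
f = ½ (f = (-4 + 6)/(5 - 1) = 2/4 = 2*(¼) = ½ ≈ 0.50000)
k = -15 (k = -3 - 12 = -15)
(f*E(3, 6))*k = ((½)*(-15))*(-15) = -15/2*(-15) = 225/2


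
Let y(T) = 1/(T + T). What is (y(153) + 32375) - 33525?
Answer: -351899/306 ≈ -1150.0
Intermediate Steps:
y(T) = 1/(2*T)
(y(153) + 32375) - 33525 = ((½)/153 + 32375) - 33525 = ((½)*(1/153) + 32375) - 33525 = (1/306 + 32375) - 33525 = 9906751/306 - 33525 = -351899/306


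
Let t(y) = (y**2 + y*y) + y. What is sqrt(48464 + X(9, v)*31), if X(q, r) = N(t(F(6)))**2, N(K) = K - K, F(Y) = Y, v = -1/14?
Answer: 4*sqrt(3029) ≈ 220.15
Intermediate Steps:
v = -1/14 (v = -1*1/14 = -1/14 ≈ -0.071429)
t(y) = y + 2*y**2 (t(y) = (y**2 + y**2) + y = 2*y**2 + y = y + 2*y**2)
N(K) = 0
X(q, r) = 0 (X(q, r) = 0**2 = 0)
sqrt(48464 + X(9, v)*31) = sqrt(48464 + 0*31) = sqrt(48464 + 0) = sqrt(48464) = 4*sqrt(3029)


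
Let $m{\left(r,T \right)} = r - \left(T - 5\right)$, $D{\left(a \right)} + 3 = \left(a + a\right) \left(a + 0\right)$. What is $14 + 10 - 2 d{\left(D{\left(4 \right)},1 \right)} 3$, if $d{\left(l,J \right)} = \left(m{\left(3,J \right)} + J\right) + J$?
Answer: $-526$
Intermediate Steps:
$D{\left(a \right)} = -3 + 2 a^{2}$ ($D{\left(a \right)} = -3 + \left(a + a\right) \left(a + 0\right) = -3 + 2 a a = -3 + 2 a^{2}$)
$m{\left(r,T \right)} = 5 + r - T$ ($m{\left(r,T \right)} = r - \left(T - 5\right) = r - \left(-5 + T\right) = 5 + r - T$)
$d{\left(l,J \right)} = 8 + J$ ($d{\left(l,J \right)} = \left(\left(5 + 3 - J\right) + J\right) + J = \left(\left(8 - J\right) + J\right) + J = 8 + J$)
$14 + 10 - 2 d{\left(D{\left(4 \right)},1 \right)} 3 = 14 + 10 - 2 \left(8 + 1\right) 3 = 14 + 10 \left(-2\right) 9 \cdot 3 = 14 + 10 \left(\left(-18\right) 3\right) = 14 + 10 \left(-54\right) = 14 - 540 = -526$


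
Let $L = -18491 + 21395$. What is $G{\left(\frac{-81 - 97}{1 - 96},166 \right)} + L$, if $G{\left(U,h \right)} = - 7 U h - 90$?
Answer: $\frac{60494}{95} \approx 636.78$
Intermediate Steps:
$G{\left(U,h \right)} = -90 - 7 U h$ ($G{\left(U,h \right)} = - 7 U h - 90 = -90 - 7 U h$)
$L = 2904$
$G{\left(\frac{-81 - 97}{1 - 96},166 \right)} + L = \left(-90 - 7 \frac{-81 - 97}{1 - 96} \cdot 166\right) + 2904 = \left(-90 - 7 \left(- \frac{178}{-95}\right) 166\right) + 2904 = \left(-90 - 7 \left(\left(-178\right) \left(- \frac{1}{95}\right)\right) 166\right) + 2904 = \left(-90 - \frac{1246}{95} \cdot 166\right) + 2904 = \left(-90 - \frac{206836}{95}\right) + 2904 = - \frac{215386}{95} + 2904 = \frac{60494}{95}$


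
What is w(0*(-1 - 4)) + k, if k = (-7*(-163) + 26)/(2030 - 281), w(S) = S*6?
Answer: 389/583 ≈ 0.66724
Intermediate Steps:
w(S) = 6*S
k = 389/583 (k = (1141 + 26)/1749 = 1167*(1/1749) = 389/583 ≈ 0.66724)
w(0*(-1 - 4)) + k = 6*(0*(-1 - 4)) + 389/583 = 6*(0*(-5)) + 389/583 = 6*0 + 389/583 = 0 + 389/583 = 389/583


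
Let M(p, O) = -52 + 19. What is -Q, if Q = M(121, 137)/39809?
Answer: 3/3619 ≈ 0.00082896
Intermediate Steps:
M(p, O) = -33
Q = -3/3619 (Q = -33/39809 = -33*1/39809 = -3/3619 ≈ -0.00082896)
-Q = -1*(-3/3619) = 3/3619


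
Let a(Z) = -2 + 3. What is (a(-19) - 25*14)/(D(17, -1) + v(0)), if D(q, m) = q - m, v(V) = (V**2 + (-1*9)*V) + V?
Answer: -349/18 ≈ -19.389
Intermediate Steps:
a(Z) = 1
v(V) = V**2 - 8*V (v(V) = (V**2 - 9*V) + V = V**2 - 8*V)
(a(-19) - 25*14)/(D(17, -1) + v(0)) = (1 - 25*14)/((17 - 1*(-1)) + 0*(-8 + 0)) = (1 - 350)/((17 + 1) + 0*(-8)) = -349/(18 + 0) = -349/18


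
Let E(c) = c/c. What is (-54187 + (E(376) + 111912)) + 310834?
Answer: 368560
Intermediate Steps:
E(c) = 1
(-54187 + (E(376) + 111912)) + 310834 = (-54187 + (1 + 111912)) + 310834 = (-54187 + 111913) + 310834 = 57726 + 310834 = 368560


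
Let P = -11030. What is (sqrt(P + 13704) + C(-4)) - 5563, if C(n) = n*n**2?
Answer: -5627 + sqrt(2674) ≈ -5575.3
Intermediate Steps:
C(n) = n**3
(sqrt(P + 13704) + C(-4)) - 5563 = (sqrt(-11030 + 13704) + (-4)**3) - 5563 = (sqrt(2674) - 64) - 5563 = (-64 + sqrt(2674)) - 5563 = -5627 + sqrt(2674)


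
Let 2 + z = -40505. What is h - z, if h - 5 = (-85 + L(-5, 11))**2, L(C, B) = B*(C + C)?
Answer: 78537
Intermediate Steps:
z = -40507 (z = -2 - 40505 = -40507)
L(C, B) = 2*B*C (L(C, B) = B*(2*C) = 2*B*C)
h = 38030 (h = 5 + (-85 + 2*11*(-5))**2 = 5 + (-85 - 110)**2 = 5 + (-195)**2 = 5 + 38025 = 38030)
h - z = 38030 - 1*(-40507) = 38030 + 40507 = 78537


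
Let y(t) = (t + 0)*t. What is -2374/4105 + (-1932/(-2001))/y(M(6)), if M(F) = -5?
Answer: -321242/595225 ≈ -0.53970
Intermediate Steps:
y(t) = t² (y(t) = t*t = t²)
-2374/4105 + (-1932/(-2001))/y(M(6)) = -2374/4105 + (-1932/(-2001))/((-5)²) = -2374*1/4105 - 1932*(-1/2001)/25 = -2374/4105 + (28/29)*(1/25) = -2374/4105 + 28/725 = -321242/595225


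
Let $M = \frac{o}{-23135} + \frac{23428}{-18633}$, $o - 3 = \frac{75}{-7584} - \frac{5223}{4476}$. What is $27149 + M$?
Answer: $\frac{2206997836333510345}{81295814179104} \approx 27148.0$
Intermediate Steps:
$o = \frac{1719195}{942944}$ ($o = 3 + \left(\frac{75}{-7584} - \frac{5223}{4476}\right) = 3 + \left(75 \left(- \frac{1}{7584}\right) - \frac{1741}{1492}\right) = 3 - \frac{1109637}{942944} = \frac{1719195}{942944} \approx 1.8232$)
$M = - \frac{102222814984151}{81295814179104}$ ($M = \frac{1719195}{942944 \left(-23135\right)} + \frac{23428}{-18633} = \frac{1719195}{942944} \left(- \frac{1}{23135}\right) + 23428 \left(- \frac{1}{18633}\right) = - \frac{343839}{4363001888} - \frac{23428}{18633} = - \frac{102222814984151}{81295814179104} \approx -1.2574$)
$27149 + M = 27149 - \frac{102222814984151}{81295814179104} = \frac{2206997836333510345}{81295814179104}$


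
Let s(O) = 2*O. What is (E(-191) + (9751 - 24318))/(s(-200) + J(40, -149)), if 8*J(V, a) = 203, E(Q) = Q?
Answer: 118064/2997 ≈ 39.394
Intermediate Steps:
J(V, a) = 203/8 (J(V, a) = (1/8)*203 = 203/8)
(E(-191) + (9751 - 24318))/(s(-200) + J(40, -149)) = (-191 + (9751 - 24318))/(2*(-200) + 203/8) = (-191 - 14567)/(-400 + 203/8) = -14758/(-2997/8) = -14758*(-8/2997) = 118064/2997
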